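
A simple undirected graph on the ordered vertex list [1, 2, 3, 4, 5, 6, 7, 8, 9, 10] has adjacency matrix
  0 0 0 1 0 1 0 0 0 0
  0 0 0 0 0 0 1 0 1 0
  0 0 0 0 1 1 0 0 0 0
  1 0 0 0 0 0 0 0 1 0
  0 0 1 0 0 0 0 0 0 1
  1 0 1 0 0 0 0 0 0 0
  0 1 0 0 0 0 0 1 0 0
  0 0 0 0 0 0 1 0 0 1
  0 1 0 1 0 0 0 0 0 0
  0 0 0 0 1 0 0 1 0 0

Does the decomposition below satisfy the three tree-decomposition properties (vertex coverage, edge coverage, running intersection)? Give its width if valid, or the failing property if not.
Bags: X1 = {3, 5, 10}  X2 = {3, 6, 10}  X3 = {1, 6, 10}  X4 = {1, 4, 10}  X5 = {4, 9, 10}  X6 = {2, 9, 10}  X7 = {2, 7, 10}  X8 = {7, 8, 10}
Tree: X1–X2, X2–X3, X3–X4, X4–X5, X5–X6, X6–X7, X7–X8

Every vertex of G appears in some bag (union = {1, 2, 3, 4, 5, 6, 7, 8, 9, 10}); every edge is covered by a bag; and for each vertex v the set of bags containing v is connected in the bag tree. The decomposition is therefore valid. The largest bag has 3 vertices, so the width is 2.

Yes; width 2.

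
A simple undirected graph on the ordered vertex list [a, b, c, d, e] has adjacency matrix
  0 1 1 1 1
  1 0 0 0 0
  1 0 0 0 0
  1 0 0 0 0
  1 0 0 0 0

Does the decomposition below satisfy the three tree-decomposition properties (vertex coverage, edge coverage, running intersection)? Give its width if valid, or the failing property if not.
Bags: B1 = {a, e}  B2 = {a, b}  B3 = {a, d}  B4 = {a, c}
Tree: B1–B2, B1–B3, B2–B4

Vertex coverage: the bags together contain {a, b, c, d, e}, the full vertex set. Edge coverage: each edge of G has both endpoints in at least one bag. Running intersection: for every vertex, the bags containing it form a connected subtree. All three properties hold, so this is a valid tree decomposition of width max|bag| − 1 = 1, and hence tw(G) ≤ 1.

Yes; width 1.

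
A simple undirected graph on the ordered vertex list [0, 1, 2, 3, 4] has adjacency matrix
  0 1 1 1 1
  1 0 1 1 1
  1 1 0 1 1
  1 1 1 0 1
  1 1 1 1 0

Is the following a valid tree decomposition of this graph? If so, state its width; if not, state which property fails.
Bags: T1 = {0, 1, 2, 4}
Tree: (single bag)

A tree decomposition must satisfy three properties: every vertex lies in some bag; for every edge, both endpoints lie together in some bag; and for every vertex, the bags containing it form a connected subtree. Here vertex 3 appears in no bag, so the decomposition is invalid.

No — vertex 3 appears in no bag.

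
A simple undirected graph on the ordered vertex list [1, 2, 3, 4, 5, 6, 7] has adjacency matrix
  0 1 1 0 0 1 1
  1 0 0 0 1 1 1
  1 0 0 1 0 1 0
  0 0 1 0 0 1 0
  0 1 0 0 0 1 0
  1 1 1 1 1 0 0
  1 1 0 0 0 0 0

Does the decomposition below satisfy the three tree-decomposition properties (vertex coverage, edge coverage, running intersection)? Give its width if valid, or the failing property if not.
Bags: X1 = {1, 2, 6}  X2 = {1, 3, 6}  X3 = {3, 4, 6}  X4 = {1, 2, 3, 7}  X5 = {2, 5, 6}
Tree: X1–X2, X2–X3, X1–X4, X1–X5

A tree decomposition must satisfy three properties: every vertex lies in some bag; for every edge, both endpoints lie together in some bag; and for every vertex, the bags containing it form a connected subtree. Here bags containing vertex 3 are not connected in the tree, so the decomposition is invalid.

No — bags containing vertex 3 are not connected in the tree.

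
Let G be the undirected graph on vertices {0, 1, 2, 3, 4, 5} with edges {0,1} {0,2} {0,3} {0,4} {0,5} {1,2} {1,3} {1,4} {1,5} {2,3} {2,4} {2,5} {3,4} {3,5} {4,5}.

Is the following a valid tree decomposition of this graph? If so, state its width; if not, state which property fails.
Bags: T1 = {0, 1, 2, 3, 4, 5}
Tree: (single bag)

Yes; width 5.

Checking the three conditions: (i) the bags cover all of {0, 1, 2, 3, 4, 5}; (ii) for each edge, some bag contains both endpoints; (iii) the bags containing any fixed vertex form a subtree. All hold, so the decomposition is valid with width 6 − 1 = 5.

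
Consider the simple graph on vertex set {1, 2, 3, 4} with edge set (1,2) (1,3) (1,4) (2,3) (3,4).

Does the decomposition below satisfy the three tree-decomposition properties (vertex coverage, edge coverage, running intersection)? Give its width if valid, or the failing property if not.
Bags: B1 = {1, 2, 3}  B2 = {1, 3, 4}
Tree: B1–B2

Yes; width 2.

Every vertex of G appears in some bag (union = {1, 2, 3, 4}); every edge is covered by a bag; and for each vertex v the set of bags containing v is connected in the bag tree. The decomposition is therefore valid. The largest bag has 3 vertices, so the width is 2.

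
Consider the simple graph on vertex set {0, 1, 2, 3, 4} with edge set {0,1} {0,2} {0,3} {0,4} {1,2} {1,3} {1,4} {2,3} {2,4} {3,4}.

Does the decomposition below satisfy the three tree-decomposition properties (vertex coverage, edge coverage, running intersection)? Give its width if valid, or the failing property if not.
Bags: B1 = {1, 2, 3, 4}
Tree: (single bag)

No — vertex 0 appears in no bag.

A tree decomposition must satisfy three properties: every vertex lies in some bag; for every edge, both endpoints lie together in some bag; and for every vertex, the bags containing it form a connected subtree. Here vertex 0 appears in no bag, so the decomposition is invalid.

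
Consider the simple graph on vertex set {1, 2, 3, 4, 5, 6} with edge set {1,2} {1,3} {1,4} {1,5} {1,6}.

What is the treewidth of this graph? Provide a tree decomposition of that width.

Treewidth 1.
Bags: B1 = {1, 3}  B2 = {1, 2}  B3 = {1, 5}  B4 = {1, 4}  B5 = {1, 6}
Tree: B1–B2, B2–B3, B3–B4, B3–B5

Every bag has size at most 2, so the width is 2 − 1 = 1 and tw(G) ≤ 1. Since G has at least one edge (e.g. 3–1), it is not an edgeless graph, so tw(G) ≥ 1. Hence tw(G) = 1 exactly.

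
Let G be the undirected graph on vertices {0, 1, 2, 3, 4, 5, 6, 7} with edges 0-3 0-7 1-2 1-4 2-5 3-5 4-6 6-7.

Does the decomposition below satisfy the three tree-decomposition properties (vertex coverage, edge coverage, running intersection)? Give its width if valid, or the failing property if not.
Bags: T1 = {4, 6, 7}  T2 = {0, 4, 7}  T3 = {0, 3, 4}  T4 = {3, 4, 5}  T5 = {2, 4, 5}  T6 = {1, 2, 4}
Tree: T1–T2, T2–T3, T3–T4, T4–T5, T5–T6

Vertex coverage: the bags together contain {0, 1, 2, 3, 4, 5, 6, 7}, the full vertex set. Edge coverage: each edge of G has both endpoints in at least one bag. Running intersection: for every vertex, the bags containing it form a connected subtree. All three properties hold, so this is a valid tree decomposition of width max|bag| − 1 = 2, and hence tw(G) ≤ 2.

Yes; width 2.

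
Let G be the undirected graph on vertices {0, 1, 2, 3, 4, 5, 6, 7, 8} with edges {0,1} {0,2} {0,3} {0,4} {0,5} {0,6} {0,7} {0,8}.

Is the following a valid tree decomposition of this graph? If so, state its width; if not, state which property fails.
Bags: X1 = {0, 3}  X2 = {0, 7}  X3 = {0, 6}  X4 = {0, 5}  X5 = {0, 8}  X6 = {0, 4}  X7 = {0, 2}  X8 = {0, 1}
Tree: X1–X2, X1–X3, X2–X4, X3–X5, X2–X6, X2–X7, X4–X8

Checking the three conditions: (i) the bags cover all of {0, 1, 2, 3, 4, 5, 6, 7, 8}; (ii) for each edge, some bag contains both endpoints; (iii) the bags containing any fixed vertex form a subtree. All hold, so the decomposition is valid with width 2 − 1 = 1.

Yes; width 1.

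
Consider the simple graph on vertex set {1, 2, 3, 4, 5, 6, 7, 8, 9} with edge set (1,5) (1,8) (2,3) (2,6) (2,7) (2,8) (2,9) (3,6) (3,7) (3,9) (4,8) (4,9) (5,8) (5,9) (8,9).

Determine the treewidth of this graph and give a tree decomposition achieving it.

Treewidth 2.
One such decomposition:
Bags: B1 = {2, 8, 9}  B2 = {5, 8, 9}  B3 = {2, 3, 9}  B4 = {2, 3, 6}  B5 = {2, 3, 7}  B6 = {4, 8, 9}  B7 = {1, 5, 8}
Tree: B1–B2, B1–B3, B3–B4, B4–B5, B2–B6, B2–B7

Each bag holds 3 vertices, so the decomposition has width 2, which upper-bounds the treewidth. On the other hand G contains the 3-clique {1, 5, 8}. A clique must lie in a single bag of any decomposition, so no decomposition can have width below 2. Therefore the treewidth is 2.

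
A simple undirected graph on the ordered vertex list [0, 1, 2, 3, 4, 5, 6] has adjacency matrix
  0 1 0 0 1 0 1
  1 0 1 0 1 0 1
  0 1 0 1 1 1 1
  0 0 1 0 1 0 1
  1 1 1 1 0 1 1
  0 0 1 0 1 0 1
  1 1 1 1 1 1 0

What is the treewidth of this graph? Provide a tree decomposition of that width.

Every bag has size at most 4, so the width is 4 − 1 = 3 and tw(G) ≤ 3. Conversely, {0, 1, 4, 6} is a clique of size 4, and the vertices of any clique must share a bag in every tree decomposition; so some bag has ≥ 4 vertices and tw(G) ≥ 3. The upper and lower bounds meet at 3, so that is the treewidth.

Treewidth 3.
One optimal decomposition is:
Bags: B1 = {1, 2, 4, 6}  B2 = {0, 1, 4, 6}  B3 = {2, 4, 5, 6}  B4 = {2, 3, 4, 6}
Tree: B1–B2, B1–B3, B3–B4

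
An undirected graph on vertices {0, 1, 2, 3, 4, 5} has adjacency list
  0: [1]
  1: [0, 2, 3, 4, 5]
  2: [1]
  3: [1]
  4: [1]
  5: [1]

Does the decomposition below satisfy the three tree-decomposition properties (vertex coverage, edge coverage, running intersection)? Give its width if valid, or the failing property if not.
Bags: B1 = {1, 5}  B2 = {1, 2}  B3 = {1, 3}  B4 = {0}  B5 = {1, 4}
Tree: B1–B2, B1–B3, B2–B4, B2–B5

A tree decomposition must satisfy three properties: every vertex lies in some bag; for every edge, both endpoints lie together in some bag; and for every vertex, the bags containing it form a connected subtree. Here edge (1,0) lies in no bag, so the decomposition is invalid.

No — edge (1,0) lies in no bag.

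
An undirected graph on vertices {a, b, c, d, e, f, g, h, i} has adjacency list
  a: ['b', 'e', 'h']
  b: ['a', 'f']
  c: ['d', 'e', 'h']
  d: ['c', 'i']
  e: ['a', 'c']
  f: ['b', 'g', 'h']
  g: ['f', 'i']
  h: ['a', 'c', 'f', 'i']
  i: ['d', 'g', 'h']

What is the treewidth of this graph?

3

A width-3 tree decomposition is:
Bags: B1 = {a, b, c, e}  B2 = {a, b, c, h}  B3 = {b, c, f, h}  B4 = {c, d, f, h}  B5 = {d, f, h, i}  B6 = {d, f, g, i}
Tree: B1–B2, B2–B3, B3–B4, B4–B5, B5–B6
Each bag holds 4 vertices, so the decomposition has width 3, which upper-bounds the treewidth. For the lower bound: the 4 vertex sets {a,b,e}, {c}, {h}, {d,f,g,i} are disjoint, each induces a connected subgraph, and every pair is joined by at least one edge of G. Contracting each set to a single vertex therefore yields K_{4} as a minor, and since treewidth is minor-monotone, tw(G) ≥ tw(K_{4}) = 3. Combining the bounds, tw(G) = 3.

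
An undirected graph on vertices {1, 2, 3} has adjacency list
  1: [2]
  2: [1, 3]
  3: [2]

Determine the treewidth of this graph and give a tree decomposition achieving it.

Treewidth 1.
One such decomposition:
Bags: B1 = {2, 3}  B2 = {1, 2}
Tree: B1–B2

The largest bag has 2 vertices, giving width 1; this decomposition certifies tw(G) ≤ 1. G has an edge, so its treewidth is at least 1. The upper and lower bounds meet at 1, so that is the treewidth.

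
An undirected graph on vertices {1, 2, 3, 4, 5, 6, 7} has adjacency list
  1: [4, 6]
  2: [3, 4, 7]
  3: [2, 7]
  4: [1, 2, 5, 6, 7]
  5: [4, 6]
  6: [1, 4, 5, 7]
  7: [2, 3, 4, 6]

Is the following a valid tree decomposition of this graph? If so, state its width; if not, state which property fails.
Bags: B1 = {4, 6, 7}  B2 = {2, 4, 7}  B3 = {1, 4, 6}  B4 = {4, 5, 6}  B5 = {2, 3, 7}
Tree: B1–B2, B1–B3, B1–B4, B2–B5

Every vertex of G appears in some bag (union = {1, 2, 3, 4, 5, 6, 7}); every edge is covered by a bag; and for each vertex v the set of bags containing v is connected in the bag tree. The decomposition is therefore valid. The largest bag has 3 vertices, so the width is 2.

Yes; width 2.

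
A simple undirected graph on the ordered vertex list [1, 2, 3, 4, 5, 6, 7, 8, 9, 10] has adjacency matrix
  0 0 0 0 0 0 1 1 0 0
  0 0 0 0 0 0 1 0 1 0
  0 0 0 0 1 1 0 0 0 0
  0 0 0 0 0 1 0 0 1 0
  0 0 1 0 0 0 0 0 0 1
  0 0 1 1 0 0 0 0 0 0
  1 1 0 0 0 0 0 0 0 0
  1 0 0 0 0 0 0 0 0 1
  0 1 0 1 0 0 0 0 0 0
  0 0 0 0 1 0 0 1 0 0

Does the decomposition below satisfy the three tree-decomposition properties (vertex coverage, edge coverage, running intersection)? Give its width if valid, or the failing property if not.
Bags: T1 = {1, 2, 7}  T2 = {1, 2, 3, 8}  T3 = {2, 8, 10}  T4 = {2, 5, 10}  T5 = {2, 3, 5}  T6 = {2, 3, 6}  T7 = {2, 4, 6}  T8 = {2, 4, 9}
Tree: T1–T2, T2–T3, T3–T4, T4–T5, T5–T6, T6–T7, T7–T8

A tree decomposition must satisfy three properties: every vertex lies in some bag; for every edge, both endpoints lie together in some bag; and for every vertex, the bags containing it form a connected subtree. Here bags containing vertex 3 are not connected in the tree, so the decomposition is invalid.

No — bags containing vertex 3 are not connected in the tree.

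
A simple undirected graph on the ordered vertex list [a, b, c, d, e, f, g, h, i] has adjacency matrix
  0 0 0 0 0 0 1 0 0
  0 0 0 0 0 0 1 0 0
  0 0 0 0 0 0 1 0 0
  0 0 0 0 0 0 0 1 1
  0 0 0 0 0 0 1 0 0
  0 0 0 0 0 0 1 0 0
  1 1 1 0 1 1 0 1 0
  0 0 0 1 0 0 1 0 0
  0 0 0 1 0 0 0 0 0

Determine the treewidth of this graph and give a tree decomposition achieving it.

Treewidth 1.
One such decomposition:
Bags: B1 = {g, h}  B2 = {b, g}  B3 = {d, h}  B4 = {c, g}  B5 = {f, g}  B6 = {d, i}  B7 = {a, g}  B8 = {e, g}
Tree: B1–B2, B1–B3, B2–B4, B1–B5, B3–B6, B1–B7, B5–B8

Each bag holds 2 vertices, so the decomposition has width 1, which upper-bounds the treewidth. G has an edge, so its treewidth is at least 1. Combining the bounds, tw(G) = 1.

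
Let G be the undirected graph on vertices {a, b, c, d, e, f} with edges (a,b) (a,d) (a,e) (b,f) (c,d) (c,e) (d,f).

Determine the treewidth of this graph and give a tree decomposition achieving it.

Treewidth 2.
One optimal decomposition is:
Bags: B1 = {a, b, f}  B2 = {a, d, f}  B3 = {a, d, e}  B4 = {c, d, e}
Tree: B1–B2, B2–B3, B3–B4

Each bag holds 3 vertices, so the decomposition has width 2, which upper-bounds the treewidth. The edges b–f–d–a–b form a cycle, so G is not a tree and its treewidth is at least 2. The upper and lower bounds meet at 2, so that is the treewidth.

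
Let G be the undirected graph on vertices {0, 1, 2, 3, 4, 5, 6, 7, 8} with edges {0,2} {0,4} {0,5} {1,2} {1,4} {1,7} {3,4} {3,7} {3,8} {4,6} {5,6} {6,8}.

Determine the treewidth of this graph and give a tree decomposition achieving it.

Treewidth 3.
One optimal decomposition is:
Bags: B1 = {0, 1, 2, 7}  B2 = {0, 1, 4, 7}  B3 = {0, 3, 4, 7}  B4 = {0, 3, 4, 5}  B5 = {3, 4, 5, 6}  B6 = {3, 5, 6, 8}
Tree: B1–B2, B2–B3, B3–B4, B4–B5, B5–B6

Every bag has size at most 4, so the width is 4 − 1 = 3 and tw(G) ≤ 3. For the lower bound: the 4 vertex sets {1,2,7}, {0}, {4}, {3,5,6,8} are disjoint, each induces a connected subgraph, and every pair is joined by at least one edge of G. Contracting each set to a single vertex therefore yields K_{4} as a minor, and since treewidth is minor-monotone, tw(G) ≥ tw(K_{4}) = 3. Combining the bounds, tw(G) = 3.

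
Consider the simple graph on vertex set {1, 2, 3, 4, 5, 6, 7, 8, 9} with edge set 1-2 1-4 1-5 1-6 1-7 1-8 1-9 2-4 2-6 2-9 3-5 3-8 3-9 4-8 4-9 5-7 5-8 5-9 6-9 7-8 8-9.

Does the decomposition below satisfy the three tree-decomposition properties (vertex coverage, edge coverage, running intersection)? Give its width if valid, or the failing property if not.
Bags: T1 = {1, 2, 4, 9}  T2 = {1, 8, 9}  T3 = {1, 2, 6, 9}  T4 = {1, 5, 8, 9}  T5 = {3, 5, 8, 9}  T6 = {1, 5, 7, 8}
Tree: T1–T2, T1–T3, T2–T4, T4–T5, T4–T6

A tree decomposition must satisfy three properties: every vertex lies in some bag; for every edge, both endpoints lie together in some bag; and for every vertex, the bags containing it form a connected subtree. Here edge (4,8) lies in no bag, so the decomposition is invalid.

No — edge (4,8) lies in no bag.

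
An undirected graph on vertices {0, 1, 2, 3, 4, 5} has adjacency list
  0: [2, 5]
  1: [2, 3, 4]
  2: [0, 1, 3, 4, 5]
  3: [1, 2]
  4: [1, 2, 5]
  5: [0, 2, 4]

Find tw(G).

2

A width-2 tree decomposition is:
Bags: B1 = {1, 2, 4}  B2 = {2, 4, 5}  B3 = {0, 2, 5}  B4 = {1, 2, 3}
Tree: B1–B2, B2–B3, B1–B4
The largest bag has 3 vertices, giving width 2; this decomposition certifies tw(G) ≤ 2. On the other hand G contains the 3-clique {0, 2, 5}. A clique must lie in a single bag of any decomposition, so no decomposition can have width below 2. Combining the bounds, tw(G) = 2.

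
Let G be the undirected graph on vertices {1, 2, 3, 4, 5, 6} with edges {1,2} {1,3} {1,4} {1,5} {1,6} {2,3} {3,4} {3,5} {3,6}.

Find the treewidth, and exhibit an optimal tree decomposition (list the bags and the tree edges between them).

Treewidth 2.
One optimal decomposition is:
Bags: B1 = {1, 3, 6}  B2 = {1, 2, 3}  B3 = {1, 3, 4}  B4 = {1, 3, 5}
Tree: B1–B2, B1–B3, B3–B4

Every bag has size at most 3, so the width is 3 − 1 = 2 and tw(G) ≤ 2. On the other hand G contains the 3-clique {1, 2, 3}. A clique must lie in a single bag of any decomposition, so no decomposition can have width below 2. Therefore the treewidth is 2.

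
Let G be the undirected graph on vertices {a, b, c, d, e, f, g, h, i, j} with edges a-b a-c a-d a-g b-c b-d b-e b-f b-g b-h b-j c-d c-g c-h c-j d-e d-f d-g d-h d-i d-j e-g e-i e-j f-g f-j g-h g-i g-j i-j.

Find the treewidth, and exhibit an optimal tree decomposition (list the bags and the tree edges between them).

Treewidth 4.
One such decomposition:
Bags: B1 = {b, c, d, g, h}  B2 = {b, c, d, g, j}  B3 = {b, d, f, g, j}  B4 = {a, b, c, d, g}  B5 = {b, d, e, g, j}  B6 = {d, e, g, i, j}
Tree: B1–B2, B2–B3, B1–B4, B2–B5, B5–B6

Every bag has size at most 5, so the width is 5 − 1 = 4 and tw(G) ≤ 4. For the lower bound, the 5 vertices {b, d, e, g, j} are pairwise adjacent, and any tree decomposition puts a clique entirely inside one bag — forcing width ≥ 4. Combining the bounds, tw(G) = 4.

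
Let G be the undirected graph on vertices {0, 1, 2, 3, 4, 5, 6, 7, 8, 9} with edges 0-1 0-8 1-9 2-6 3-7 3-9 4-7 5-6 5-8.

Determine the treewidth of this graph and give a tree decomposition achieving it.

Treewidth 1.
Bags: B1 = {2, 6}  B2 = {5, 6}  B3 = {5, 8}  B4 = {0, 8}  B5 = {0, 1}  B6 = {1, 9}  B7 = {3, 9}  B8 = {3, 7}  B9 = {4, 7}
Tree: B1–B2, B2–B3, B3–B4, B4–B5, B5–B6, B6–B7, B7–B8, B8–B9

Each bag holds 2 vertices, so the decomposition has width 1, which upper-bounds the treewidth. Any graph with an edge has treewidth ≥ 1, and G has the edge 2–6. Combining the bounds, tw(G) = 1.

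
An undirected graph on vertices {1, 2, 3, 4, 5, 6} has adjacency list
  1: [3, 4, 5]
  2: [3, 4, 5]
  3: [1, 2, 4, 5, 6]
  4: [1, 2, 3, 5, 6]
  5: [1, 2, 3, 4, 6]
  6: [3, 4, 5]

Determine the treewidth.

3

A width-3 tree decomposition is:
Bags: B1 = {3, 4, 5, 6}  B2 = {2, 3, 4, 5}  B3 = {1, 3, 4, 5}
Tree: B1–B2, B2–B3
Each bag holds 4 vertices, so the decomposition has width 3, which upper-bounds the treewidth. Conversely, {1, 3, 4, 5} is a clique of size 4, and the vertices of any clique must share a bag in every tree decomposition; so some bag has ≥ 4 vertices and tw(G) ≥ 3. Hence tw(G) = 3 exactly.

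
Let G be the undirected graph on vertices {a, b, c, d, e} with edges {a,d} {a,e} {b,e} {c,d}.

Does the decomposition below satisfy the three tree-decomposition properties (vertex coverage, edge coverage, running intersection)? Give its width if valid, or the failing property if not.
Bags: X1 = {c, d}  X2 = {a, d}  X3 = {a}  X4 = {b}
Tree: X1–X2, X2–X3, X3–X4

No — vertex e appears in no bag.

A tree decomposition must satisfy three properties: every vertex lies in some bag; for every edge, both endpoints lie together in some bag; and for every vertex, the bags containing it form a connected subtree. Here vertex e appears in no bag, so the decomposition is invalid.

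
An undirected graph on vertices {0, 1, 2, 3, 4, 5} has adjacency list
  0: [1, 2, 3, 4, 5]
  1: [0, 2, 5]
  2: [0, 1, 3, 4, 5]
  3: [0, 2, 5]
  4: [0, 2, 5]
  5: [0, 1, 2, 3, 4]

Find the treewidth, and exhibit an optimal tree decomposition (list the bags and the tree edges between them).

Treewidth 3.
One such decomposition:
Bags: B1 = {0, 2, 3, 5}  B2 = {0, 2, 4, 5}  B3 = {0, 1, 2, 5}
Tree: B1–B2, B2–B3

Each bag holds 4 vertices, so the decomposition has width 3, which upper-bounds the treewidth. For the lower bound, the 4 vertices {0, 1, 2, 5} are pairwise adjacent, and any tree decomposition puts a clique entirely inside one bag — forcing width ≥ 3. Therefore the treewidth is 3.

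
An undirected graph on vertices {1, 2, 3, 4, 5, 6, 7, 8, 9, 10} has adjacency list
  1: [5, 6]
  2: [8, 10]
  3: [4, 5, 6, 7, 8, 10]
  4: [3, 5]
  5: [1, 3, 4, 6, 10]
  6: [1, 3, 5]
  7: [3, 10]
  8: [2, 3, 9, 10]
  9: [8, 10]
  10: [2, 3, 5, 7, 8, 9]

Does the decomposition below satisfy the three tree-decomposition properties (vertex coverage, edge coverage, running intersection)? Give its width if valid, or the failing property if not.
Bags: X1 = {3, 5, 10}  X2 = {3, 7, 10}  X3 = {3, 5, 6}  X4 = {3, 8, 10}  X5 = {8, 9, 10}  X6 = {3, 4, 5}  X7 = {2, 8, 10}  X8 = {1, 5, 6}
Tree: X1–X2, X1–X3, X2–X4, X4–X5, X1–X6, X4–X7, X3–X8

Yes; width 2.

Vertex coverage: the bags together contain {1, 2, 3, 4, 5, 6, 7, 8, 9, 10}, the full vertex set. Edge coverage: each edge of G has both endpoints in at least one bag. Running intersection: for every vertex, the bags containing it form a connected subtree. All three properties hold, so this is a valid tree decomposition of width max|bag| − 1 = 2, and hence tw(G) ≤ 2.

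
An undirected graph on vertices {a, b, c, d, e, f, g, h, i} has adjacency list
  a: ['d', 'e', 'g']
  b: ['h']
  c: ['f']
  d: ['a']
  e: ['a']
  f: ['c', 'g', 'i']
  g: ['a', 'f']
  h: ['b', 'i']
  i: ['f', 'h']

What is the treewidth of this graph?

1

A width-1 tree decomposition is:
Bags: B1 = {f, g}  B2 = {a, g}  B3 = {a, e}  B4 = {f, i}  B5 = {c, f}  B6 = {h, i}  B7 = {a, d}  B8 = {b, h}
Tree: B1–B2, B2–B3, B1–B4, B4–B5, B4–B6, B2–B7, B6–B8
The largest bag has 2 vertices, giving width 1; this decomposition certifies tw(G) ≤ 1. G has an edge, so its treewidth is at least 1. Therefore the treewidth is 1.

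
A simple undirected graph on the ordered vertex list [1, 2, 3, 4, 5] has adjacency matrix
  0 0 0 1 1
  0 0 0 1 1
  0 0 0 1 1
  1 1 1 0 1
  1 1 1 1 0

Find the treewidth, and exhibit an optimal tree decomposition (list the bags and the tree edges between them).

Every bag has size at most 3, so the width is 3 − 1 = 2 and tw(G) ≤ 2. For the lower bound, the 3 vertices {1, 4, 5} are pairwise adjacent, and any tree decomposition puts a clique entirely inside one bag — forcing width ≥ 2. Hence tw(G) = 2 exactly.

Treewidth 2.
One such decomposition:
Bags: B1 = {1, 4, 5}  B2 = {3, 4, 5}  B3 = {2, 4, 5}
Tree: B1–B2, B1–B3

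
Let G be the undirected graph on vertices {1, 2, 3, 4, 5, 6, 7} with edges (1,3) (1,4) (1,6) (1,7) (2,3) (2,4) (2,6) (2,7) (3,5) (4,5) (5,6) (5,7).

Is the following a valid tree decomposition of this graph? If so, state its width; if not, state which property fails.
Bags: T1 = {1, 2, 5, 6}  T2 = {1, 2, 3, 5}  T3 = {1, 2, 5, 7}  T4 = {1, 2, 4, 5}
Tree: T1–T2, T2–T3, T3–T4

Vertex coverage: the bags together contain {1, 2, 3, 4, 5, 6, 7}, the full vertex set. Edge coverage: each edge of G has both endpoints in at least one bag. Running intersection: for every vertex, the bags containing it form a connected subtree. All three properties hold, so this is a valid tree decomposition of width max|bag| − 1 = 3, and hence tw(G) ≤ 3.

Yes; width 3.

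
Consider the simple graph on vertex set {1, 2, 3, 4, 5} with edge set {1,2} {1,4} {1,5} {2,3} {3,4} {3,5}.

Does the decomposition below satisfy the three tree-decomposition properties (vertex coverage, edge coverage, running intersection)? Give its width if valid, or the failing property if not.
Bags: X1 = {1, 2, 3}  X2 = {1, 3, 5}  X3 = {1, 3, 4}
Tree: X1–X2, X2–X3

Every vertex of G appears in some bag (union = {1, 2, 3, 4, 5}); every edge is covered by a bag; and for each vertex v the set of bags containing v is connected in the bag tree. The decomposition is therefore valid. The largest bag has 3 vertices, so the width is 2.

Yes; width 2.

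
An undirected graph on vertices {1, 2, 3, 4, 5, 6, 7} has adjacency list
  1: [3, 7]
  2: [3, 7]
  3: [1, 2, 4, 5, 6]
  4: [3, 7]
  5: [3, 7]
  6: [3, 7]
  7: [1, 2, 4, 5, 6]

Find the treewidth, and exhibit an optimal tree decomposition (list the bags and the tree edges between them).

Treewidth 2.
One such decomposition:
Bags: B1 = {2, 3, 7}  B2 = {1, 3, 7}  B3 = {3, 4, 7}  B4 = {3, 5, 7}  B5 = {3, 6, 7}
Tree: B1–B2, B2–B3, B3–B4, B4–B5

Each bag holds 3 vertices, so the decomposition has width 2, which upper-bounds the treewidth. For the lower bound, G contains the cycle 3–2–7–1–3, so G is not a forest; only forests have treewidth ≤ 1, hence tw(G) ≥ 2. Hence tw(G) = 2 exactly.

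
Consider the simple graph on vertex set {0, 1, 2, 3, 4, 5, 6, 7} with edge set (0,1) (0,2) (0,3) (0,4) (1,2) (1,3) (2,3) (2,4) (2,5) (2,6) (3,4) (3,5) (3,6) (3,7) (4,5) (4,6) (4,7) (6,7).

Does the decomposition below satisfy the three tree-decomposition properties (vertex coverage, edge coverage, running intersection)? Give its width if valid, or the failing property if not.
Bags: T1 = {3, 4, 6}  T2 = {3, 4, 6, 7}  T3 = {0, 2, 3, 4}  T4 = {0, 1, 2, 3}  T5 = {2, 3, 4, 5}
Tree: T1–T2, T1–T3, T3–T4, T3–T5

No — edge (2,6) lies in no bag.

A tree decomposition must satisfy three properties: every vertex lies in some bag; for every edge, both endpoints lie together in some bag; and for every vertex, the bags containing it form a connected subtree. Here edge (2,6) lies in no bag, so the decomposition is invalid.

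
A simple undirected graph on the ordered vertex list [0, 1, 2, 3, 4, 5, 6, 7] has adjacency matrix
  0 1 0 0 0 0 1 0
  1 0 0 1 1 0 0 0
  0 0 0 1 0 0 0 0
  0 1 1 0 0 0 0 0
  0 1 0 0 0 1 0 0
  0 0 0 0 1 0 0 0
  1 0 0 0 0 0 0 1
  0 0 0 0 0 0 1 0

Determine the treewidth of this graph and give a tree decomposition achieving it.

Each bag holds 2 vertices, so the decomposition has width 1, which upper-bounds the treewidth. G has an edge, so its treewidth is at least 1. Hence tw(G) = 1 exactly.

Treewidth 1.
One optimal decomposition is:
Bags: B1 = {2, 3}  B2 = {1, 3}  B3 = {0, 1}  B4 = {1, 4}  B5 = {0, 6}  B6 = {6, 7}  B7 = {4, 5}
Tree: B1–B2, B2–B3, B2–B4, B3–B5, B5–B6, B4–B7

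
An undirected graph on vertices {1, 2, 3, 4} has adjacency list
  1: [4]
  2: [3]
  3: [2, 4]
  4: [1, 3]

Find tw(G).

A width-1 tree decomposition is:
Bags: B1 = {3, 4}  B2 = {1, 4}  B3 = {2, 3}
Tree: B1–B2, B1–B3
The largest bag has 2 vertices, giving width 1; this decomposition certifies tw(G) ≤ 1. Since G has at least one edge (e.g. 3–4), it is not an edgeless graph, so tw(G) ≥ 1. The upper and lower bounds meet at 1, so that is the treewidth.

1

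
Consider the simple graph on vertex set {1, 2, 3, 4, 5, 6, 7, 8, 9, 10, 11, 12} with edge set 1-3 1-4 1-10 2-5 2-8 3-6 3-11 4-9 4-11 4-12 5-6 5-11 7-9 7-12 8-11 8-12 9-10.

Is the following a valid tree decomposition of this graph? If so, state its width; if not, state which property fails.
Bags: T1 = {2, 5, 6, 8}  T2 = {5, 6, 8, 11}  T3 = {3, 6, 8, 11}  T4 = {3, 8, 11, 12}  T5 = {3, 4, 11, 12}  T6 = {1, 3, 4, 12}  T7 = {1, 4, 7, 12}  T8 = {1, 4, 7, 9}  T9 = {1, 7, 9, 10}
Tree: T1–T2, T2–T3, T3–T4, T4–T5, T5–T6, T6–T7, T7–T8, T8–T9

Yes; width 3.

Checking the three conditions: (i) the bags cover all of {1, 2, 3, 4, 5, 6, 7, 8, 9, 10, 11, 12}; (ii) for each edge, some bag contains both endpoints; (iii) the bags containing any fixed vertex form a subtree. All hold, so the decomposition is valid with width 4 − 1 = 3.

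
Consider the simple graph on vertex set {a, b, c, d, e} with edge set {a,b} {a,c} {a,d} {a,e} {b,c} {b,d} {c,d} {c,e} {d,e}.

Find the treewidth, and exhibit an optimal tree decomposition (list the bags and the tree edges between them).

Treewidth 3.
Bags: B1 = {a, c, d, e}  B2 = {a, b, c, d}
Tree: B1–B2

Every bag has size at most 4, so the width is 4 − 1 = 3 and tw(G) ≤ 3. Conversely, {a, c, d, e} is a clique of size 4, and the vertices of any clique must share a bag in every tree decomposition; so some bag has ≥ 4 vertices and tw(G) ≥ 3. Combining the bounds, tw(G) = 3.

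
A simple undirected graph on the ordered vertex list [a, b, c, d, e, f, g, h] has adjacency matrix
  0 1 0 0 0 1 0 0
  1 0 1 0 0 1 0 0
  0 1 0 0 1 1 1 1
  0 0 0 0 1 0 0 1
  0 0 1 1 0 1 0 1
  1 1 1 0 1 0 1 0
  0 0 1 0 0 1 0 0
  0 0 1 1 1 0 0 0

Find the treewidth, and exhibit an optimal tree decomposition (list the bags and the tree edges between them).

Treewidth 2.
Bags: B1 = {c, e, f}  B2 = {b, c, f}  B3 = {c, e, h}  B4 = {d, e, h}  B5 = {a, b, f}  B6 = {c, f, g}
Tree: B1–B2, B1–B3, B3–B4, B2–B5, B2–B6

Every bag has size at most 3, so the width is 3 − 1 = 2 and tw(G) ≤ 2. Conversely, {d, e, h} is a clique of size 3, and the vertices of any clique must share a bag in every tree decomposition; so some bag has ≥ 3 vertices and tw(G) ≥ 2. The upper and lower bounds meet at 2, so that is the treewidth.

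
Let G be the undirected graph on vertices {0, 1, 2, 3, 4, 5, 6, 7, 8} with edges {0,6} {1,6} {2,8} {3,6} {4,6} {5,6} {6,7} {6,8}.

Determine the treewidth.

1

A width-1 tree decomposition is:
Bags: B1 = {6, 8}  B2 = {5, 6}  B3 = {4, 6}  B4 = {3, 6}  B5 = {0, 6}  B6 = {2, 8}  B7 = {6, 7}  B8 = {1, 6}
Tree: B1–B2, B1–B3, B2–B4, B3–B5, B1–B6, B4–B7, B4–B8
Every bag has size at most 2, so the width is 2 − 1 = 1 and tw(G) ≤ 1. G has an edge, so its treewidth is at least 1. Hence tw(G) = 1 exactly.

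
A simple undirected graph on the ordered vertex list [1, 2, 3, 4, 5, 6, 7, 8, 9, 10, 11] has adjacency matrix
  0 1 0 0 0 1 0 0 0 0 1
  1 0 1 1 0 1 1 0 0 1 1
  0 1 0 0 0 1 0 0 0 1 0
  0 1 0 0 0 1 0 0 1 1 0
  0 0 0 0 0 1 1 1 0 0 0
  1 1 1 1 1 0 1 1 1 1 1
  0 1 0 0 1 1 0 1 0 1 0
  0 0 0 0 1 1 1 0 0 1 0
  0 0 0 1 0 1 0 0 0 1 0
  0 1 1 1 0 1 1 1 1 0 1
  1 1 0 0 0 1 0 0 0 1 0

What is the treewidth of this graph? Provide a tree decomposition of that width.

Each bag holds 4 vertices, so the decomposition has width 3, which upper-bounds the treewidth. On the other hand G contains the 4-clique {1, 2, 6, 11}. A clique must lie in a single bag of any decomposition, so no decomposition can have width below 3. Hence tw(G) = 3 exactly.

Treewidth 3.
One optimal decomposition is:
Bags: B1 = {2, 6, 10, 11}  B2 = {2, 4, 6, 10}  B3 = {1, 2, 6, 11}  B4 = {2, 6, 7, 10}  B5 = {6, 7, 8, 10}  B6 = {4, 6, 9, 10}  B7 = {2, 3, 6, 10}  B8 = {5, 6, 7, 8}
Tree: B1–B2, B1–B3, B1–B4, B4–B5, B2–B6, B1–B7, B5–B8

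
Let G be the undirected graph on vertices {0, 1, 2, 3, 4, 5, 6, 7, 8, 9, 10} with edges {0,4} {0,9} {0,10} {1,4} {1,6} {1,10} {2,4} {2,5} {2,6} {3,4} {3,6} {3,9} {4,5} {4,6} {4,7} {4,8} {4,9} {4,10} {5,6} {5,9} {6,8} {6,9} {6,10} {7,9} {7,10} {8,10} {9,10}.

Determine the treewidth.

3

A width-3 tree decomposition is:
Bags: B1 = {3, 4, 6, 9}  B2 = {4, 6, 9, 10}  B3 = {4, 5, 6, 9}  B4 = {0, 4, 9, 10}  B5 = {4, 6, 8, 10}  B6 = {1, 4, 6, 10}  B7 = {2, 4, 5, 6}  B8 = {4, 7, 9, 10}
Tree: B1–B2, B2–B3, B2–B4, B2–B5, B2–B6, B3–B7, B4–B8
The largest bag has 4 vertices, giving width 3; this decomposition certifies tw(G) ≤ 3. Conversely, {0, 4, 9, 10} is a clique of size 4, and the vertices of any clique must share a bag in every tree decomposition; so some bag has ≥ 4 vertices and tw(G) ≥ 3. Therefore the treewidth is 3.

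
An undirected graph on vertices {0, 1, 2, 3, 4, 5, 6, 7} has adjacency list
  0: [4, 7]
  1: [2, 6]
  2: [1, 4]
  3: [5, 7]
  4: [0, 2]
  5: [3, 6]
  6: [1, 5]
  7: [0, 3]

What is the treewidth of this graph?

A width-2 tree decomposition is:
Bags: B1 = {3, 5, 6}  B2 = {1, 3, 6}  B3 = {1, 2, 3}  B4 = {2, 3, 4}  B5 = {0, 3, 4}  B6 = {0, 3, 7}
Tree: B1–B2, B2–B3, B3–B4, B4–B5, B5–B6
Each bag holds 3 vertices, so the decomposition has width 2, which upper-bounds the treewidth. Since 3–5–6–1–2–4–0–7–3 is a cycle in G, G is not acyclic. Forests are exactly the graphs of treewidth ≤ 1, so tw(G) ≥ 2. Hence tw(G) = 2 exactly.

2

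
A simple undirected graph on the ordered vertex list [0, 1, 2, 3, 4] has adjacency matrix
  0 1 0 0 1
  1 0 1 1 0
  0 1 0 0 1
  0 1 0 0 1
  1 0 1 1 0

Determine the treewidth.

2

A width-2 tree decomposition is:
Bags: B1 = {1, 3, 4}  B2 = {0, 1, 4}  B3 = {1, 2, 4}
Tree: B1–B2, B2–B3
Every bag has size at most 3, so the width is 3 − 1 = 2 and tw(G) ≤ 2. The edges 1–3–4–0–1 form a cycle, so G is not a tree and its treewidth is at least 2. Therefore the treewidth is 2.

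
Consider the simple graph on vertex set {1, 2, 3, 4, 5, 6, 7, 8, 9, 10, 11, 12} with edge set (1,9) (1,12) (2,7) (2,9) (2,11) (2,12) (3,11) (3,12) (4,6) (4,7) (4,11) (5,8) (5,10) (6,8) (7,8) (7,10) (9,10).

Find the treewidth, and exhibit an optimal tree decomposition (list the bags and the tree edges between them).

Treewidth 3.
One optimal decomposition is:
Bags: B1 = {1, 3, 9, 12}  B2 = {2, 3, 9, 12}  B3 = {2, 3, 9, 11}  B4 = {2, 9, 10, 11}  B5 = {2, 7, 10, 11}  B6 = {4, 7, 10, 11}  B7 = {4, 5, 7, 10}  B8 = {4, 5, 7, 8}  B9 = {4, 5, 6, 8}
Tree: B1–B2, B2–B3, B3–B4, B4–B5, B5–B6, B6–B7, B7–B8, B8–B9

Every bag has size at most 4, so the width is 4 − 1 = 3 and tw(G) ≤ 3. For the lower bound: the 4 vertex sets {1,3,12}, {9}, {2}, {4,7,10,11} are disjoint, each induces a connected subgraph, and every pair is joined by at least one edge of G. Contracting each set to a single vertex therefore yields K_{4} as a minor, and since treewidth is minor-monotone, tw(G) ≥ tw(K_{4}) = 3. Combining the bounds, tw(G) = 3.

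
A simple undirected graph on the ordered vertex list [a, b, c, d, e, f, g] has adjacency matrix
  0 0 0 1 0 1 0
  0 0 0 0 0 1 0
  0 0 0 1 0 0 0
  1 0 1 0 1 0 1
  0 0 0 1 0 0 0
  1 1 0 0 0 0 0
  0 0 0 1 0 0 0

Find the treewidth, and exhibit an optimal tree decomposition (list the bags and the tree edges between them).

Each bag holds 2 vertices, so the decomposition has width 1, which upper-bounds the treewidth. Since G has at least one edge (e.g. d–a), it is not an edgeless graph, so tw(G) ≥ 1. Combining the bounds, tw(G) = 1.

Treewidth 1.
Bags: B1 = {a, d}  B2 = {a, f}  B3 = {c, d}  B4 = {d, g}  B5 = {b, f}  B6 = {d, e}
Tree: B1–B2, B1–B3, B1–B4, B2–B5, B4–B6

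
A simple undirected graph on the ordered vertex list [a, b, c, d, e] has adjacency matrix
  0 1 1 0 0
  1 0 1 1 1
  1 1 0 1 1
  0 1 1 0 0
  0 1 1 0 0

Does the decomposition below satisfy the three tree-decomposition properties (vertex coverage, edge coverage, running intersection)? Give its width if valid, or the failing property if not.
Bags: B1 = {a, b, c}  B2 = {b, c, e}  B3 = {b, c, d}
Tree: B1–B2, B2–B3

Yes; width 2.

Every vertex of G appears in some bag (union = {a, b, c, d, e}); every edge is covered by a bag; and for each vertex v the set of bags containing v is connected in the bag tree. The decomposition is therefore valid. The largest bag has 3 vertices, so the width is 2.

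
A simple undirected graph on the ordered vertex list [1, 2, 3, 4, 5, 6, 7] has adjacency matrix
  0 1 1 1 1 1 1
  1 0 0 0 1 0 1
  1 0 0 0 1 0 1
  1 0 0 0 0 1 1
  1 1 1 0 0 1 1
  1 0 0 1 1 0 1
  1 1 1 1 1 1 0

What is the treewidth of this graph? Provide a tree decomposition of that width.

Treewidth 3.
One optimal decomposition is:
Bags: B1 = {1, 4, 6, 7}  B2 = {1, 5, 6, 7}  B3 = {1, 2, 5, 7}  B4 = {1, 3, 5, 7}
Tree: B1–B2, B2–B3, B3–B4

Each bag holds 4 vertices, so the decomposition has width 3, which upper-bounds the treewidth. Conversely, {1, 4, 6, 7} is a clique of size 4, and the vertices of any clique must share a bag in every tree decomposition; so some bag has ≥ 4 vertices and tw(G) ≥ 3. Hence tw(G) = 3 exactly.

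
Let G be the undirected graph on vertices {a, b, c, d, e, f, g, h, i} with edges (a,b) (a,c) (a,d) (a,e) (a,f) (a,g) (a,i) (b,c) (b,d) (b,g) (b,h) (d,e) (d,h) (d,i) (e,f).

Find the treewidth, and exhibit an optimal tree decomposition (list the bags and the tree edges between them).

Every bag has size at most 3, so the width is 3 − 1 = 2 and tw(G) ≤ 2. Conversely, {b, d, h} is a clique of size 3, and the vertices of any clique must share a bag in every tree decomposition; so some bag has ≥ 3 vertices and tw(G) ≥ 2. Combining the bounds, tw(G) = 2.

Treewidth 2.
Bags: B1 = {a, b, d}  B2 = {a, b, c}  B3 = {a, b, g}  B4 = {b, d, h}  B5 = {a, d, e}  B6 = {a, e, f}  B7 = {a, d, i}
Tree: B1–B2, B1–B3, B1–B4, B1–B5, B5–B6, B1–B7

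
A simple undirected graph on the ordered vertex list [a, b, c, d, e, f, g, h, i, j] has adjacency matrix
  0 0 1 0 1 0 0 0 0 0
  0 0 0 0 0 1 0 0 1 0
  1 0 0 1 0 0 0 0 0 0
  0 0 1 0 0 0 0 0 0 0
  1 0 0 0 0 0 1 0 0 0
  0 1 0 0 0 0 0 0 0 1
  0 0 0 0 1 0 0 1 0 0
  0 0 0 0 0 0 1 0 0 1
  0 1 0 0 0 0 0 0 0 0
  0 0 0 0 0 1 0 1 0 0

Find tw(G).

A width-1 tree decomposition is:
Bags: B1 = {b, i}  B2 = {b, f}  B3 = {f, j}  B4 = {h, j}  B5 = {g, h}  B6 = {e, g}  B7 = {a, e}  B8 = {a, c}  B9 = {c, d}
Tree: B1–B2, B2–B3, B3–B4, B4–B5, B5–B6, B6–B7, B7–B8, B8–B9
Every bag has size at most 2, so the width is 2 − 1 = 1 and tw(G) ≤ 1. Since G has at least one edge (e.g. i–b), it is not an edgeless graph, so tw(G) ≥ 1. Hence tw(G) = 1 exactly.

1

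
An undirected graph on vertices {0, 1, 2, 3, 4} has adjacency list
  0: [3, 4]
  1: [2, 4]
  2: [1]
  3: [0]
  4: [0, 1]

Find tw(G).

1

A width-1 tree decomposition is:
Bags: B1 = {1, 2}  B2 = {1, 4}  B3 = {0, 4}  B4 = {0, 3}
Tree: B1–B2, B2–B3, B3–B4
The largest bag has 2 vertices, giving width 1; this decomposition certifies tw(G) ≤ 1. Any graph with an edge has treewidth ≥ 1, and G has the edge 2–1. Combining the bounds, tw(G) = 1.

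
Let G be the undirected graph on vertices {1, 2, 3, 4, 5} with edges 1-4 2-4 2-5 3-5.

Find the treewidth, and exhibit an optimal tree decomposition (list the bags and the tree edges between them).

Treewidth 1.
Bags: B1 = {3, 5}  B2 = {2, 5}  B3 = {2, 4}  B4 = {1, 4}
Tree: B1–B2, B2–B3, B3–B4

Each bag holds 2 vertices, so the decomposition has width 1, which upper-bounds the treewidth. Any graph with an edge has treewidth ≥ 1, and G has the edge 5–3. Therefore the treewidth is 1.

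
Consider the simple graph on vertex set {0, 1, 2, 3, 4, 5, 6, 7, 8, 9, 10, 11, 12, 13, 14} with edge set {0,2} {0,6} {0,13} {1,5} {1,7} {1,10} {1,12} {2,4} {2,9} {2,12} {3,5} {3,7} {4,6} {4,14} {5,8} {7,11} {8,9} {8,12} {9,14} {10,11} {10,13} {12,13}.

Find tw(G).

3

A width-3 tree decomposition is:
Bags: B1 = {3, 7, 10, 11}  B2 = {1, 3, 7, 10}  B3 = {1, 3, 5, 10}  B4 = {1, 5, 10, 13}  B5 = {1, 5, 12, 13}  B6 = {5, 8, 12, 13}  B7 = {0, 8, 12, 13}  B8 = {0, 2, 8, 12}  B9 = {0, 2, 8, 9}  B10 = {0, 2, 6, 9}  B11 = {2, 4, 6, 9}  B12 = {4, 6, 9, 14}
Tree: B1–B2, B2–B3, B3–B4, B4–B5, B5–B6, B6–B7, B7–B8, B8–B9, B9–B10, B10–B11, B11–B12
Each bag holds 4 vertices, so the decomposition has width 3, which upper-bounds the treewidth. For the lower bound: the 4 vertex sets {3,7,11}, {10}, {1}, {5,8,12,13} are disjoint, each induces a connected subgraph, and every pair is joined by at least one edge of G. Contracting each set to a single vertex therefore yields K_{4} as a minor, and since treewidth is minor-monotone, tw(G) ≥ tw(K_{4}) = 3. Hence tw(G) = 3 exactly.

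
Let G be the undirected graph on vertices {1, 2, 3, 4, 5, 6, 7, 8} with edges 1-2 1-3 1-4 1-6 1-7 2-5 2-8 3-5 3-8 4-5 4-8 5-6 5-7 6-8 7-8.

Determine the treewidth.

A width-3 tree decomposition is:
Bags: B1 = {1, 5, 6, 8}  B2 = {1, 3, 5, 8}  B3 = {1, 2, 5, 8}  B4 = {1, 4, 5, 8}  B5 = {1, 5, 7, 8}
Tree: B1–B2, B2–B3, B3–B4, B4–B5
The largest bag has 4 vertices, giving width 3; this decomposition certifies tw(G) ≤ 3. For the lower bound: the 4 vertex sets {1,6}, {3,5}, {8}, {2} are disjoint, each induces a connected subgraph, and every pair is joined by at least one edge of G. Contracting each set to a single vertex therefore yields K_{4} as a minor, and since treewidth is minor-monotone, tw(G) ≥ tw(K_{4}) = 3. The upper and lower bounds meet at 3, so that is the treewidth.

3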